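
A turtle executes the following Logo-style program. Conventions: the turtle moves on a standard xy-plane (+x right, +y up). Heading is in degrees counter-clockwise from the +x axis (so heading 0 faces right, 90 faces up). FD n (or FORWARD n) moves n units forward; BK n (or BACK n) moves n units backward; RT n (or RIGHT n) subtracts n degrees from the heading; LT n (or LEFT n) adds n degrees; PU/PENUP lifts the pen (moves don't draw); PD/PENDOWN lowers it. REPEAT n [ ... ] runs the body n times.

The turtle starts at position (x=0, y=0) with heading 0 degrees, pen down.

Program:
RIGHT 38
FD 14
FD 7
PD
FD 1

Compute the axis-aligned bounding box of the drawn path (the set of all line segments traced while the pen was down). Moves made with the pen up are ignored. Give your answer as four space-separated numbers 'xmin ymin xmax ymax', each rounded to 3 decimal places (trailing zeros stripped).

Answer: 0 -13.545 17.336 0

Derivation:
Executing turtle program step by step:
Start: pos=(0,0), heading=0, pen down
RT 38: heading 0 -> 322
FD 14: (0,0) -> (11.032,-8.619) [heading=322, draw]
FD 7: (11.032,-8.619) -> (16.548,-12.929) [heading=322, draw]
PD: pen down
FD 1: (16.548,-12.929) -> (17.336,-13.545) [heading=322, draw]
Final: pos=(17.336,-13.545), heading=322, 3 segment(s) drawn

Segment endpoints: x in {0, 11.032, 16.548, 17.336}, y in {-13.545, -12.929, -8.619, 0}
xmin=0, ymin=-13.545, xmax=17.336, ymax=0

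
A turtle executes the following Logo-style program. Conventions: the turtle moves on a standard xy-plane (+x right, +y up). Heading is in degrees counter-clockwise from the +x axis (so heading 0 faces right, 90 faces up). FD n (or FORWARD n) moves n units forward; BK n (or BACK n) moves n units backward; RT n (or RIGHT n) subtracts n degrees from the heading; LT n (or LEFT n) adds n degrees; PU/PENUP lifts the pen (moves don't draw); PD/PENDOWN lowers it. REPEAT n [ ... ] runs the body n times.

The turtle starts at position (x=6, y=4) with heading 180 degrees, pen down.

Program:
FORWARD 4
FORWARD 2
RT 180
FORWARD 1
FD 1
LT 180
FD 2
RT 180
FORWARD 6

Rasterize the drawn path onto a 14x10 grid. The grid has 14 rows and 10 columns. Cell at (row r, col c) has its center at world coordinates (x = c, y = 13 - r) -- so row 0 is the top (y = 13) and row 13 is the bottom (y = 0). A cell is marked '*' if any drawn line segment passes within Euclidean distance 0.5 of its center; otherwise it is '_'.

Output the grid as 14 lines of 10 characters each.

Segment 0: (6,4) -> (2,4)
Segment 1: (2,4) -> (0,4)
Segment 2: (0,4) -> (1,4)
Segment 3: (1,4) -> (2,4)
Segment 4: (2,4) -> (0,4)
Segment 5: (0,4) -> (6,4)

Answer: __________
__________
__________
__________
__________
__________
__________
__________
__________
*******___
__________
__________
__________
__________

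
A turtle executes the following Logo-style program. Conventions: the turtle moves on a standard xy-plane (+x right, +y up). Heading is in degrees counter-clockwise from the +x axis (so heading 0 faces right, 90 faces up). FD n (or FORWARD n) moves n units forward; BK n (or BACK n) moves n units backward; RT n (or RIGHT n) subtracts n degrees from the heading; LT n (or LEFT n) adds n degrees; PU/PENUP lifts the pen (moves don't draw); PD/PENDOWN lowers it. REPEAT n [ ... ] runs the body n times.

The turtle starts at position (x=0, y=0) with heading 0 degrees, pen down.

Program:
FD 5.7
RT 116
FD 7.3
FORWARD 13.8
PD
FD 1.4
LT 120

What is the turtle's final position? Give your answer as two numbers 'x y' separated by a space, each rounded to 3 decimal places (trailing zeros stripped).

Answer: -4.163 -20.223

Derivation:
Executing turtle program step by step:
Start: pos=(0,0), heading=0, pen down
FD 5.7: (0,0) -> (5.7,0) [heading=0, draw]
RT 116: heading 0 -> 244
FD 7.3: (5.7,0) -> (2.5,-6.561) [heading=244, draw]
FD 13.8: (2.5,-6.561) -> (-3.55,-18.965) [heading=244, draw]
PD: pen down
FD 1.4: (-3.55,-18.965) -> (-4.163,-20.223) [heading=244, draw]
LT 120: heading 244 -> 4
Final: pos=(-4.163,-20.223), heading=4, 4 segment(s) drawn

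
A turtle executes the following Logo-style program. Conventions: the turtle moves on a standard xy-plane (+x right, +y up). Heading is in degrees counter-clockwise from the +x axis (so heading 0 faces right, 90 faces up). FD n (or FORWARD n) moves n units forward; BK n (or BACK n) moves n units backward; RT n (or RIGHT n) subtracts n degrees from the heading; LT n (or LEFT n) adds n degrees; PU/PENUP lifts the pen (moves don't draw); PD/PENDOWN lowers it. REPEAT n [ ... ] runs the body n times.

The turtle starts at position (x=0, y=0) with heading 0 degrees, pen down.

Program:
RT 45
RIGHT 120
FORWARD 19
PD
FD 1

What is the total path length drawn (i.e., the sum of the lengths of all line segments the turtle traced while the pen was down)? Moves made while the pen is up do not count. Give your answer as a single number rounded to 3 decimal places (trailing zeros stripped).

Answer: 20

Derivation:
Executing turtle program step by step:
Start: pos=(0,0), heading=0, pen down
RT 45: heading 0 -> 315
RT 120: heading 315 -> 195
FD 19: (0,0) -> (-18.353,-4.918) [heading=195, draw]
PD: pen down
FD 1: (-18.353,-4.918) -> (-19.319,-5.176) [heading=195, draw]
Final: pos=(-19.319,-5.176), heading=195, 2 segment(s) drawn

Segment lengths:
  seg 1: (0,0) -> (-18.353,-4.918), length = 19
  seg 2: (-18.353,-4.918) -> (-19.319,-5.176), length = 1
Total = 20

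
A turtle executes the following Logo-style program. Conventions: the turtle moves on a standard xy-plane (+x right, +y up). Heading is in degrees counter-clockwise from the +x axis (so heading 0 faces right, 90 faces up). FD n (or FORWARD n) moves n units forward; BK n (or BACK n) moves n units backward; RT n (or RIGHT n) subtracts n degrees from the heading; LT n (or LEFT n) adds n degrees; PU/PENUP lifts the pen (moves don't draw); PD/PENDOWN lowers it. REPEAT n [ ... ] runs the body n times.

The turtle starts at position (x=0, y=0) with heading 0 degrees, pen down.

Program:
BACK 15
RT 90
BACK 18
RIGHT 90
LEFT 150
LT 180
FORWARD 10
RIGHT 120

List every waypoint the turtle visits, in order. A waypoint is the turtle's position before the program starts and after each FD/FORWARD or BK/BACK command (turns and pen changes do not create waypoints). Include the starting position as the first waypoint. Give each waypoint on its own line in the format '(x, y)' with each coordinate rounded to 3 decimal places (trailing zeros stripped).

Executing turtle program step by step:
Start: pos=(0,0), heading=0, pen down
BK 15: (0,0) -> (-15,0) [heading=0, draw]
RT 90: heading 0 -> 270
BK 18: (-15,0) -> (-15,18) [heading=270, draw]
RT 90: heading 270 -> 180
LT 150: heading 180 -> 330
LT 180: heading 330 -> 150
FD 10: (-15,18) -> (-23.66,23) [heading=150, draw]
RT 120: heading 150 -> 30
Final: pos=(-23.66,23), heading=30, 3 segment(s) drawn
Waypoints (4 total):
(0, 0)
(-15, 0)
(-15, 18)
(-23.66, 23)

Answer: (0, 0)
(-15, 0)
(-15, 18)
(-23.66, 23)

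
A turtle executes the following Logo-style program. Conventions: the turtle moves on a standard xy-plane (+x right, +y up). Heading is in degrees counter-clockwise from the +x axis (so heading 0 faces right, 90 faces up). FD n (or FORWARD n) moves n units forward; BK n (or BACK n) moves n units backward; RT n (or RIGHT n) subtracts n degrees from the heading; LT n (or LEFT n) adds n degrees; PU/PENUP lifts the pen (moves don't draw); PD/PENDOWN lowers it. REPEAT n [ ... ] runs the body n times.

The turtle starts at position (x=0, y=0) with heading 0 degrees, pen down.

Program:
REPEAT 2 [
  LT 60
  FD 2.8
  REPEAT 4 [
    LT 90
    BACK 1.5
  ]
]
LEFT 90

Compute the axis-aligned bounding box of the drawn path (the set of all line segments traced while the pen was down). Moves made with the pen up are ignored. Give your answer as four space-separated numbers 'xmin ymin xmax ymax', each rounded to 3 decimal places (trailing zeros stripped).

Answer: -0.75 0 3.449 6.899

Derivation:
Executing turtle program step by step:
Start: pos=(0,0), heading=0, pen down
REPEAT 2 [
  -- iteration 1/2 --
  LT 60: heading 0 -> 60
  FD 2.8: (0,0) -> (1.4,2.425) [heading=60, draw]
  REPEAT 4 [
    -- iteration 1/4 --
    LT 90: heading 60 -> 150
    BK 1.5: (1.4,2.425) -> (2.699,1.675) [heading=150, draw]
    -- iteration 2/4 --
    LT 90: heading 150 -> 240
    BK 1.5: (2.699,1.675) -> (3.449,2.974) [heading=240, draw]
    -- iteration 3/4 --
    LT 90: heading 240 -> 330
    BK 1.5: (3.449,2.974) -> (2.15,3.724) [heading=330, draw]
    -- iteration 4/4 --
    LT 90: heading 330 -> 60
    BK 1.5: (2.15,3.724) -> (1.4,2.425) [heading=60, draw]
  ]
  -- iteration 2/2 --
  LT 60: heading 60 -> 120
  FD 2.8: (1.4,2.425) -> (0,4.85) [heading=120, draw]
  REPEAT 4 [
    -- iteration 1/4 --
    LT 90: heading 120 -> 210
    BK 1.5: (0,4.85) -> (1.299,5.6) [heading=210, draw]
    -- iteration 2/4 --
    LT 90: heading 210 -> 300
    BK 1.5: (1.299,5.6) -> (0.549,6.899) [heading=300, draw]
    -- iteration 3/4 --
    LT 90: heading 300 -> 30
    BK 1.5: (0.549,6.899) -> (-0.75,6.149) [heading=30, draw]
    -- iteration 4/4 --
    LT 90: heading 30 -> 120
    BK 1.5: (-0.75,6.149) -> (0,4.85) [heading=120, draw]
  ]
]
LT 90: heading 120 -> 210
Final: pos=(0,4.85), heading=210, 10 segment(s) drawn

Segment endpoints: x in {-0.75, 0, 0, 0, 0.549, 1.299, 1.4, 1.4, 2.15, 2.699, 3.449}, y in {0, 1.675, 2.425, 2.425, 2.974, 3.724, 4.85, 4.85, 5.6, 6.149, 6.899}
xmin=-0.75, ymin=0, xmax=3.449, ymax=6.899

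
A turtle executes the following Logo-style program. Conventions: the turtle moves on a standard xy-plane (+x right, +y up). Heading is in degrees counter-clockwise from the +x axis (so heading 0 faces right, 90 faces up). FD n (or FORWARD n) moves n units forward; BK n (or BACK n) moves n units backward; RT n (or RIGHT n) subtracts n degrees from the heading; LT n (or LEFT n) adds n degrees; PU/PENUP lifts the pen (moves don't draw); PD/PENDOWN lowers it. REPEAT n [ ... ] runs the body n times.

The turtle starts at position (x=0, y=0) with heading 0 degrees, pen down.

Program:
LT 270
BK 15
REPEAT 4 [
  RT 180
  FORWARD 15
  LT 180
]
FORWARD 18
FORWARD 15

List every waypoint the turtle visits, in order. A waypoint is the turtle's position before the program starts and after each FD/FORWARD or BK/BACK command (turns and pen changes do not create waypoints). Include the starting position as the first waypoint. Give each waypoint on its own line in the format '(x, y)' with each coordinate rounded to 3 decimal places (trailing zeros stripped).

Executing turtle program step by step:
Start: pos=(0,0), heading=0, pen down
LT 270: heading 0 -> 270
BK 15: (0,0) -> (0,15) [heading=270, draw]
REPEAT 4 [
  -- iteration 1/4 --
  RT 180: heading 270 -> 90
  FD 15: (0,15) -> (0,30) [heading=90, draw]
  LT 180: heading 90 -> 270
  -- iteration 2/4 --
  RT 180: heading 270 -> 90
  FD 15: (0,30) -> (0,45) [heading=90, draw]
  LT 180: heading 90 -> 270
  -- iteration 3/4 --
  RT 180: heading 270 -> 90
  FD 15: (0,45) -> (0,60) [heading=90, draw]
  LT 180: heading 90 -> 270
  -- iteration 4/4 --
  RT 180: heading 270 -> 90
  FD 15: (0,60) -> (0,75) [heading=90, draw]
  LT 180: heading 90 -> 270
]
FD 18: (0,75) -> (0,57) [heading=270, draw]
FD 15: (0,57) -> (0,42) [heading=270, draw]
Final: pos=(0,42), heading=270, 7 segment(s) drawn
Waypoints (8 total):
(0, 0)
(0, 15)
(0, 30)
(0, 45)
(0, 60)
(0, 75)
(0, 57)
(0, 42)

Answer: (0, 0)
(0, 15)
(0, 30)
(0, 45)
(0, 60)
(0, 75)
(0, 57)
(0, 42)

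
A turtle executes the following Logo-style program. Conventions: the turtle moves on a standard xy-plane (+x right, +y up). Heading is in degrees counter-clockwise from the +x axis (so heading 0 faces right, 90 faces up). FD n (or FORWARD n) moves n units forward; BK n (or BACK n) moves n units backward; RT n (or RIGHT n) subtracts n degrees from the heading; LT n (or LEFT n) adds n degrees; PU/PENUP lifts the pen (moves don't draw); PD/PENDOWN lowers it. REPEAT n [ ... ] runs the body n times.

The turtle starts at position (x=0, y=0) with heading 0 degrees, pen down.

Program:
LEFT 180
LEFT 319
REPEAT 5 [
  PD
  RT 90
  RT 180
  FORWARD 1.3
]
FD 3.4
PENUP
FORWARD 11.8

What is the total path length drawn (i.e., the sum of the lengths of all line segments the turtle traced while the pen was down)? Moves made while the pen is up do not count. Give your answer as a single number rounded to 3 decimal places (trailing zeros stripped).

Answer: 9.9

Derivation:
Executing turtle program step by step:
Start: pos=(0,0), heading=0, pen down
LT 180: heading 0 -> 180
LT 319: heading 180 -> 139
REPEAT 5 [
  -- iteration 1/5 --
  PD: pen down
  RT 90: heading 139 -> 49
  RT 180: heading 49 -> 229
  FD 1.3: (0,0) -> (-0.853,-0.981) [heading=229, draw]
  -- iteration 2/5 --
  PD: pen down
  RT 90: heading 229 -> 139
  RT 180: heading 139 -> 319
  FD 1.3: (-0.853,-0.981) -> (0.128,-1.834) [heading=319, draw]
  -- iteration 3/5 --
  PD: pen down
  RT 90: heading 319 -> 229
  RT 180: heading 229 -> 49
  FD 1.3: (0.128,-1.834) -> (0.981,-0.853) [heading=49, draw]
  -- iteration 4/5 --
  PD: pen down
  RT 90: heading 49 -> 319
  RT 180: heading 319 -> 139
  FD 1.3: (0.981,-0.853) -> (0,0) [heading=139, draw]
  -- iteration 5/5 --
  PD: pen down
  RT 90: heading 139 -> 49
  RT 180: heading 49 -> 229
  FD 1.3: (0,0) -> (-0.853,-0.981) [heading=229, draw]
]
FD 3.4: (-0.853,-0.981) -> (-3.083,-3.547) [heading=229, draw]
PU: pen up
FD 11.8: (-3.083,-3.547) -> (-10.825,-12.453) [heading=229, move]
Final: pos=(-10.825,-12.453), heading=229, 6 segment(s) drawn

Segment lengths:
  seg 1: (0,0) -> (-0.853,-0.981), length = 1.3
  seg 2: (-0.853,-0.981) -> (0.128,-1.834), length = 1.3
  seg 3: (0.128,-1.834) -> (0.981,-0.853), length = 1.3
  seg 4: (0.981,-0.853) -> (0,0), length = 1.3
  seg 5: (0,0) -> (-0.853,-0.981), length = 1.3
  seg 6: (-0.853,-0.981) -> (-3.083,-3.547), length = 3.4
Total = 9.9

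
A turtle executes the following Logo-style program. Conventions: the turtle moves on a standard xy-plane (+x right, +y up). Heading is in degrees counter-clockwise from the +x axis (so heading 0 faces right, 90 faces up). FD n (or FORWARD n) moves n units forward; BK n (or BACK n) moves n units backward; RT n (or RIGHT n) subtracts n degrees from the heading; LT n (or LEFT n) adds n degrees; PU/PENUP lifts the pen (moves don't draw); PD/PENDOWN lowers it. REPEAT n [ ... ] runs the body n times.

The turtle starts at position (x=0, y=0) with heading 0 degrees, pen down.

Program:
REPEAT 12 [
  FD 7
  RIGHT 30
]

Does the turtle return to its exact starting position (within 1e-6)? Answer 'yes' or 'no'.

Answer: yes

Derivation:
Executing turtle program step by step:
Start: pos=(0,0), heading=0, pen down
REPEAT 12 [
  -- iteration 1/12 --
  FD 7: (0,0) -> (7,0) [heading=0, draw]
  RT 30: heading 0 -> 330
  -- iteration 2/12 --
  FD 7: (7,0) -> (13.062,-3.5) [heading=330, draw]
  RT 30: heading 330 -> 300
  -- iteration 3/12 --
  FD 7: (13.062,-3.5) -> (16.562,-9.562) [heading=300, draw]
  RT 30: heading 300 -> 270
  -- iteration 4/12 --
  FD 7: (16.562,-9.562) -> (16.562,-16.562) [heading=270, draw]
  RT 30: heading 270 -> 240
  -- iteration 5/12 --
  FD 7: (16.562,-16.562) -> (13.062,-22.624) [heading=240, draw]
  RT 30: heading 240 -> 210
  -- iteration 6/12 --
  FD 7: (13.062,-22.624) -> (7,-26.124) [heading=210, draw]
  RT 30: heading 210 -> 180
  -- iteration 7/12 --
  FD 7: (7,-26.124) -> (0,-26.124) [heading=180, draw]
  RT 30: heading 180 -> 150
  -- iteration 8/12 --
  FD 7: (0,-26.124) -> (-6.062,-22.624) [heading=150, draw]
  RT 30: heading 150 -> 120
  -- iteration 9/12 --
  FD 7: (-6.062,-22.624) -> (-9.562,-16.562) [heading=120, draw]
  RT 30: heading 120 -> 90
  -- iteration 10/12 --
  FD 7: (-9.562,-16.562) -> (-9.562,-9.562) [heading=90, draw]
  RT 30: heading 90 -> 60
  -- iteration 11/12 --
  FD 7: (-9.562,-9.562) -> (-6.062,-3.5) [heading=60, draw]
  RT 30: heading 60 -> 30
  -- iteration 12/12 --
  FD 7: (-6.062,-3.5) -> (0,0) [heading=30, draw]
  RT 30: heading 30 -> 0
]
Final: pos=(0,0), heading=0, 12 segment(s) drawn

Start position: (0, 0)
Final position: (0, 0)
Distance = 0; < 1e-6 -> CLOSED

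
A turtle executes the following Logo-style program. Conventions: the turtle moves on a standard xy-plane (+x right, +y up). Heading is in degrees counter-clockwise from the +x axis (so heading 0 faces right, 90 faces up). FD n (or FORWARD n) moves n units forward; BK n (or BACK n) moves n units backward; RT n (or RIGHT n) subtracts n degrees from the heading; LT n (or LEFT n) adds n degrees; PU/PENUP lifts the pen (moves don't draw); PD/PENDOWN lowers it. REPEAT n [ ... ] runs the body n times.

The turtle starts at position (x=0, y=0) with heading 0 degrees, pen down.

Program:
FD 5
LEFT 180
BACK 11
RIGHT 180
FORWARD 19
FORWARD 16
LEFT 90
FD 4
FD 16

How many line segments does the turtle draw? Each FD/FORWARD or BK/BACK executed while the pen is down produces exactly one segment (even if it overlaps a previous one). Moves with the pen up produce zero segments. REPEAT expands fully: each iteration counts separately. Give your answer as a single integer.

Answer: 6

Derivation:
Executing turtle program step by step:
Start: pos=(0,0), heading=0, pen down
FD 5: (0,0) -> (5,0) [heading=0, draw]
LT 180: heading 0 -> 180
BK 11: (5,0) -> (16,0) [heading=180, draw]
RT 180: heading 180 -> 0
FD 19: (16,0) -> (35,0) [heading=0, draw]
FD 16: (35,0) -> (51,0) [heading=0, draw]
LT 90: heading 0 -> 90
FD 4: (51,0) -> (51,4) [heading=90, draw]
FD 16: (51,4) -> (51,20) [heading=90, draw]
Final: pos=(51,20), heading=90, 6 segment(s) drawn
Segments drawn: 6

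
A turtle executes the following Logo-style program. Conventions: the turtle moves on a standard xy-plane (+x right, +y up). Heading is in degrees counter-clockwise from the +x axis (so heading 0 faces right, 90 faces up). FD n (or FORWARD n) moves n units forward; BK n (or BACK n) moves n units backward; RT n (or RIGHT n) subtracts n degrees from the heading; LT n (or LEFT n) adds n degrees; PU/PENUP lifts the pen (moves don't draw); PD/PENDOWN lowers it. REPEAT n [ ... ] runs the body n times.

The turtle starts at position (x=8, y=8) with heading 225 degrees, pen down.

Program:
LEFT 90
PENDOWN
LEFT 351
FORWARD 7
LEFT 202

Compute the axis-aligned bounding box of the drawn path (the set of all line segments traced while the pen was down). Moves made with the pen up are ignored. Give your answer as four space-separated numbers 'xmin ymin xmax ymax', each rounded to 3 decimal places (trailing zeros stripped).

Answer: 8 2.337 12.114 8

Derivation:
Executing turtle program step by step:
Start: pos=(8,8), heading=225, pen down
LT 90: heading 225 -> 315
PD: pen down
LT 351: heading 315 -> 306
FD 7: (8,8) -> (12.114,2.337) [heading=306, draw]
LT 202: heading 306 -> 148
Final: pos=(12.114,2.337), heading=148, 1 segment(s) drawn

Segment endpoints: x in {8, 12.114}, y in {2.337, 8}
xmin=8, ymin=2.337, xmax=12.114, ymax=8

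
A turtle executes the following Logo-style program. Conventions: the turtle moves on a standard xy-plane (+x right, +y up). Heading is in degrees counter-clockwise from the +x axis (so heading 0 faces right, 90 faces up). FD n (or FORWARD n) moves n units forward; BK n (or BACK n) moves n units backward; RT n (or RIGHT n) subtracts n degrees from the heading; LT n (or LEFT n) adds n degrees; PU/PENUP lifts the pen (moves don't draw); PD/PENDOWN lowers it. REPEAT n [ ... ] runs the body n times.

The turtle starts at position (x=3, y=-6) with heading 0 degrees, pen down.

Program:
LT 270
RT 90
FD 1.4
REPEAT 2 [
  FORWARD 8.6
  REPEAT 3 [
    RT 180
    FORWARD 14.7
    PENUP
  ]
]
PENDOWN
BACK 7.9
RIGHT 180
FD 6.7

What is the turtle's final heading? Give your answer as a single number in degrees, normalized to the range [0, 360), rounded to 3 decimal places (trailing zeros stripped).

Executing turtle program step by step:
Start: pos=(3,-6), heading=0, pen down
LT 270: heading 0 -> 270
RT 90: heading 270 -> 180
FD 1.4: (3,-6) -> (1.6,-6) [heading=180, draw]
REPEAT 2 [
  -- iteration 1/2 --
  FD 8.6: (1.6,-6) -> (-7,-6) [heading=180, draw]
  REPEAT 3 [
    -- iteration 1/3 --
    RT 180: heading 180 -> 0
    FD 14.7: (-7,-6) -> (7.7,-6) [heading=0, draw]
    PU: pen up
    -- iteration 2/3 --
    RT 180: heading 0 -> 180
    FD 14.7: (7.7,-6) -> (-7,-6) [heading=180, move]
    PU: pen up
    -- iteration 3/3 --
    RT 180: heading 180 -> 0
    FD 14.7: (-7,-6) -> (7.7,-6) [heading=0, move]
    PU: pen up
  ]
  -- iteration 2/2 --
  FD 8.6: (7.7,-6) -> (16.3,-6) [heading=0, move]
  REPEAT 3 [
    -- iteration 1/3 --
    RT 180: heading 0 -> 180
    FD 14.7: (16.3,-6) -> (1.6,-6) [heading=180, move]
    PU: pen up
    -- iteration 2/3 --
    RT 180: heading 180 -> 0
    FD 14.7: (1.6,-6) -> (16.3,-6) [heading=0, move]
    PU: pen up
    -- iteration 3/3 --
    RT 180: heading 0 -> 180
    FD 14.7: (16.3,-6) -> (1.6,-6) [heading=180, move]
    PU: pen up
  ]
]
PD: pen down
BK 7.9: (1.6,-6) -> (9.5,-6) [heading=180, draw]
RT 180: heading 180 -> 0
FD 6.7: (9.5,-6) -> (16.2,-6) [heading=0, draw]
Final: pos=(16.2,-6), heading=0, 5 segment(s) drawn

Answer: 0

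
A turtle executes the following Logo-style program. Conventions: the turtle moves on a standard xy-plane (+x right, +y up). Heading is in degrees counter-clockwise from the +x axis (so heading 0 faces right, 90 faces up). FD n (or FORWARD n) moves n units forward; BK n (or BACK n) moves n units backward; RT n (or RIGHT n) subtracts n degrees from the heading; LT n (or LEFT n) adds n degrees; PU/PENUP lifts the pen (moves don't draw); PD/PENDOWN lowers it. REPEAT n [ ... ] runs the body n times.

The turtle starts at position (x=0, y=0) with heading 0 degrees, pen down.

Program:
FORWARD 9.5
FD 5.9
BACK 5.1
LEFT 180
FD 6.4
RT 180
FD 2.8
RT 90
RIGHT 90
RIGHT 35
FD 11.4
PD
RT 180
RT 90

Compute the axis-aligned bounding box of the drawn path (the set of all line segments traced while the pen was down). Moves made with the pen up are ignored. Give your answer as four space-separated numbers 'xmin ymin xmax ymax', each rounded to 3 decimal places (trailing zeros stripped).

Answer: -2.638 0 15.4 6.539

Derivation:
Executing turtle program step by step:
Start: pos=(0,0), heading=0, pen down
FD 9.5: (0,0) -> (9.5,0) [heading=0, draw]
FD 5.9: (9.5,0) -> (15.4,0) [heading=0, draw]
BK 5.1: (15.4,0) -> (10.3,0) [heading=0, draw]
LT 180: heading 0 -> 180
FD 6.4: (10.3,0) -> (3.9,0) [heading=180, draw]
RT 180: heading 180 -> 0
FD 2.8: (3.9,0) -> (6.7,0) [heading=0, draw]
RT 90: heading 0 -> 270
RT 90: heading 270 -> 180
RT 35: heading 180 -> 145
FD 11.4: (6.7,0) -> (-2.638,6.539) [heading=145, draw]
PD: pen down
RT 180: heading 145 -> 325
RT 90: heading 325 -> 235
Final: pos=(-2.638,6.539), heading=235, 6 segment(s) drawn

Segment endpoints: x in {-2.638, 0, 3.9, 6.7, 9.5, 10.3, 15.4}, y in {0, 0, 6.539}
xmin=-2.638, ymin=0, xmax=15.4, ymax=6.539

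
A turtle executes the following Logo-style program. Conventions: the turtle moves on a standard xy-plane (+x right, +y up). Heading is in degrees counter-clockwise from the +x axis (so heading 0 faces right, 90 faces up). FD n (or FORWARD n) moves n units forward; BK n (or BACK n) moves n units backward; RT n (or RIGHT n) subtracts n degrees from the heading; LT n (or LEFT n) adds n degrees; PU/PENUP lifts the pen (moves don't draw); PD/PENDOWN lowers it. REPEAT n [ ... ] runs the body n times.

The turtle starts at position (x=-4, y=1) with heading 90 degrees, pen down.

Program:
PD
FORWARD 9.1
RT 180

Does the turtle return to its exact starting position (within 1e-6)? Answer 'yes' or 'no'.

Executing turtle program step by step:
Start: pos=(-4,1), heading=90, pen down
PD: pen down
FD 9.1: (-4,1) -> (-4,10.1) [heading=90, draw]
RT 180: heading 90 -> 270
Final: pos=(-4,10.1), heading=270, 1 segment(s) drawn

Start position: (-4, 1)
Final position: (-4, 10.1)
Distance = 9.1; >= 1e-6 -> NOT closed

Answer: no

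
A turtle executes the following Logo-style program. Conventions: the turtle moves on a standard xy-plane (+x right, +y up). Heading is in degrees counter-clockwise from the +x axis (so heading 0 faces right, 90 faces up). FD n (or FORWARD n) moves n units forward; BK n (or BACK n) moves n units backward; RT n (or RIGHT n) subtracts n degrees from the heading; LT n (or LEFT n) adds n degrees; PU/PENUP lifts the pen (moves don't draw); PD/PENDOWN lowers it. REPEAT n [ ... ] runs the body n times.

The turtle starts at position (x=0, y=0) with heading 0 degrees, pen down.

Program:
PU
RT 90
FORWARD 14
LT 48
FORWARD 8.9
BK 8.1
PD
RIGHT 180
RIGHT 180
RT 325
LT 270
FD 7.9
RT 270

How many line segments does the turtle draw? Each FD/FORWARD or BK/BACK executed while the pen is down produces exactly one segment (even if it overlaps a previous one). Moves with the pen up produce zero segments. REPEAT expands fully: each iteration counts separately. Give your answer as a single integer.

Answer: 1

Derivation:
Executing turtle program step by step:
Start: pos=(0,0), heading=0, pen down
PU: pen up
RT 90: heading 0 -> 270
FD 14: (0,0) -> (0,-14) [heading=270, move]
LT 48: heading 270 -> 318
FD 8.9: (0,-14) -> (6.614,-19.955) [heading=318, move]
BK 8.1: (6.614,-19.955) -> (0.595,-14.535) [heading=318, move]
PD: pen down
RT 180: heading 318 -> 138
RT 180: heading 138 -> 318
RT 325: heading 318 -> 353
LT 270: heading 353 -> 263
FD 7.9: (0.595,-14.535) -> (-0.368,-22.376) [heading=263, draw]
RT 270: heading 263 -> 353
Final: pos=(-0.368,-22.376), heading=353, 1 segment(s) drawn
Segments drawn: 1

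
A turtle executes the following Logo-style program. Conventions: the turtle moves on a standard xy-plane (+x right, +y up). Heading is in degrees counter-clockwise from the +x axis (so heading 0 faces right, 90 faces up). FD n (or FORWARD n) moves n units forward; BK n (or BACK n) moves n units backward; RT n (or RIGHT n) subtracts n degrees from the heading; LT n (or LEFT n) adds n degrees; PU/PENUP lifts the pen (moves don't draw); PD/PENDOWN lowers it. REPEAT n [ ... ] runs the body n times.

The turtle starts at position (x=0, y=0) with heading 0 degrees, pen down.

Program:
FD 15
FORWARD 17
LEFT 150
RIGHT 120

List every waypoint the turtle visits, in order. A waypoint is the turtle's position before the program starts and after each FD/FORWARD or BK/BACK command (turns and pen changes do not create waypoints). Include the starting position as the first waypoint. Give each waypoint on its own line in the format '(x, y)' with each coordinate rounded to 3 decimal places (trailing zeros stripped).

Executing turtle program step by step:
Start: pos=(0,0), heading=0, pen down
FD 15: (0,0) -> (15,0) [heading=0, draw]
FD 17: (15,0) -> (32,0) [heading=0, draw]
LT 150: heading 0 -> 150
RT 120: heading 150 -> 30
Final: pos=(32,0), heading=30, 2 segment(s) drawn
Waypoints (3 total):
(0, 0)
(15, 0)
(32, 0)

Answer: (0, 0)
(15, 0)
(32, 0)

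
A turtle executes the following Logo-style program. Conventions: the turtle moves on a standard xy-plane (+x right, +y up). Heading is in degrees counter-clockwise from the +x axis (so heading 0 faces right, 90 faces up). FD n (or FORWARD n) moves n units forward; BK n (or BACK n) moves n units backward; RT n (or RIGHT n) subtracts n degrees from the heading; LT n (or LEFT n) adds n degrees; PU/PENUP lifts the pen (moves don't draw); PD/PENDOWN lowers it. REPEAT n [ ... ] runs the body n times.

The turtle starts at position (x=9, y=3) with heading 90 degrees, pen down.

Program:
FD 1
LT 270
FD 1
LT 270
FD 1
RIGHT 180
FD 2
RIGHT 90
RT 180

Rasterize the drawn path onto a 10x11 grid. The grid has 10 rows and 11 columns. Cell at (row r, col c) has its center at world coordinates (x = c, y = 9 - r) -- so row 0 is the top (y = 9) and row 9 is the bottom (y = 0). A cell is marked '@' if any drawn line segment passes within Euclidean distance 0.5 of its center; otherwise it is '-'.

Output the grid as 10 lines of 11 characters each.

Answer: -----------
-----------
-----------
-----------
----------@
---------@@
---------@@
-----------
-----------
-----------

Derivation:
Segment 0: (9,3) -> (9,4)
Segment 1: (9,4) -> (10,4)
Segment 2: (10,4) -> (10,3)
Segment 3: (10,3) -> (10,5)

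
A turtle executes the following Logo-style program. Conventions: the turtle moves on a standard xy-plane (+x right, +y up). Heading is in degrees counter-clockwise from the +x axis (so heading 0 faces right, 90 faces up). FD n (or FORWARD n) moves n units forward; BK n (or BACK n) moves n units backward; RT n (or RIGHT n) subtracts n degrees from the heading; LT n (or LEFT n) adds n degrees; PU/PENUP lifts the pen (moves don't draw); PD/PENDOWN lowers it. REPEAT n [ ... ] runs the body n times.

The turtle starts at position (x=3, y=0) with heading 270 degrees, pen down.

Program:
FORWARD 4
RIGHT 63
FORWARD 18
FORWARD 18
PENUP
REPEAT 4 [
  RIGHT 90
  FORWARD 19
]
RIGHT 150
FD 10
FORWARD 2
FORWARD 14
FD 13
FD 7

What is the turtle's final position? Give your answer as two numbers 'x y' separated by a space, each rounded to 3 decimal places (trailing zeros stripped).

Executing turtle program step by step:
Start: pos=(3,0), heading=270, pen down
FD 4: (3,0) -> (3,-4) [heading=270, draw]
RT 63: heading 270 -> 207
FD 18: (3,-4) -> (-13.038,-12.172) [heading=207, draw]
FD 18: (-13.038,-12.172) -> (-29.076,-20.344) [heading=207, draw]
PU: pen up
REPEAT 4 [
  -- iteration 1/4 --
  RT 90: heading 207 -> 117
  FD 19: (-29.076,-20.344) -> (-37.702,-3.415) [heading=117, move]
  -- iteration 2/4 --
  RT 90: heading 117 -> 27
  FD 19: (-37.702,-3.415) -> (-20.773,5.211) [heading=27, move]
  -- iteration 3/4 --
  RT 90: heading 27 -> 297
  FD 19: (-20.773,5.211) -> (-12.147,-11.718) [heading=297, move]
  -- iteration 4/4 --
  RT 90: heading 297 -> 207
  FD 19: (-12.147,-11.718) -> (-29.076,-20.344) [heading=207, move]
]
RT 150: heading 207 -> 57
FD 10: (-29.076,-20.344) -> (-23.63,-11.957) [heading=57, move]
FD 2: (-23.63,-11.957) -> (-22.541,-10.28) [heading=57, move]
FD 14: (-22.541,-10.28) -> (-14.916,1.462) [heading=57, move]
FD 13: (-14.916,1.462) -> (-7.835,12.364) [heading=57, move]
FD 7: (-7.835,12.364) -> (-4.023,18.235) [heading=57, move]
Final: pos=(-4.023,18.235), heading=57, 3 segment(s) drawn

Answer: -4.023 18.235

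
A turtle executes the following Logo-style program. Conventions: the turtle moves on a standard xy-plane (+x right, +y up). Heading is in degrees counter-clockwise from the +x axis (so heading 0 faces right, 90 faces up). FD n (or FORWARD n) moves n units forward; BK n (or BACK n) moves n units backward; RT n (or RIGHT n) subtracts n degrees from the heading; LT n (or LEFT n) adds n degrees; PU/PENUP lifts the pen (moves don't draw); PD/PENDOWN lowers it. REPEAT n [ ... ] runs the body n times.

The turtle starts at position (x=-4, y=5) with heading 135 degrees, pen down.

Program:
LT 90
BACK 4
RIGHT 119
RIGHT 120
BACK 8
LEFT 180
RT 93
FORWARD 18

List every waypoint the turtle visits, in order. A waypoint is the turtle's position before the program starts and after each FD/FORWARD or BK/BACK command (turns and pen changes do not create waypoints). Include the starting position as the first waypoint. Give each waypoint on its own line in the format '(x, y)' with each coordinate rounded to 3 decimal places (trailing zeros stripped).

Answer: (-4, 5)
(-1.172, 7.828)
(-8.934, 9.764)
(-3.671, 26.977)

Derivation:
Executing turtle program step by step:
Start: pos=(-4,5), heading=135, pen down
LT 90: heading 135 -> 225
BK 4: (-4,5) -> (-1.172,7.828) [heading=225, draw]
RT 119: heading 225 -> 106
RT 120: heading 106 -> 346
BK 8: (-1.172,7.828) -> (-8.934,9.764) [heading=346, draw]
LT 180: heading 346 -> 166
RT 93: heading 166 -> 73
FD 18: (-8.934,9.764) -> (-3.671,26.977) [heading=73, draw]
Final: pos=(-3.671,26.977), heading=73, 3 segment(s) drawn
Waypoints (4 total):
(-4, 5)
(-1.172, 7.828)
(-8.934, 9.764)
(-3.671, 26.977)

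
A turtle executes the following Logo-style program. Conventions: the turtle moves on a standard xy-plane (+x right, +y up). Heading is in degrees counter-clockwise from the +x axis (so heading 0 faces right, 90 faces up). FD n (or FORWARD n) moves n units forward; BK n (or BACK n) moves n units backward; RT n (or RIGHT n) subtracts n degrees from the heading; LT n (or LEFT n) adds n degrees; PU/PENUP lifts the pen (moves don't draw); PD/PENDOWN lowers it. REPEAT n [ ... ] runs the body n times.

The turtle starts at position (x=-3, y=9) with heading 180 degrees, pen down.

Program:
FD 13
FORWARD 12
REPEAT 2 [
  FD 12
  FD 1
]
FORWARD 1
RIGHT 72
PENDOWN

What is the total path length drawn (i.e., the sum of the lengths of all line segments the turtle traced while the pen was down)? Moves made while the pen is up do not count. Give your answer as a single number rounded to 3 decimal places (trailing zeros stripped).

Answer: 52

Derivation:
Executing turtle program step by step:
Start: pos=(-3,9), heading=180, pen down
FD 13: (-3,9) -> (-16,9) [heading=180, draw]
FD 12: (-16,9) -> (-28,9) [heading=180, draw]
REPEAT 2 [
  -- iteration 1/2 --
  FD 12: (-28,9) -> (-40,9) [heading=180, draw]
  FD 1: (-40,9) -> (-41,9) [heading=180, draw]
  -- iteration 2/2 --
  FD 12: (-41,9) -> (-53,9) [heading=180, draw]
  FD 1: (-53,9) -> (-54,9) [heading=180, draw]
]
FD 1: (-54,9) -> (-55,9) [heading=180, draw]
RT 72: heading 180 -> 108
PD: pen down
Final: pos=(-55,9), heading=108, 7 segment(s) drawn

Segment lengths:
  seg 1: (-3,9) -> (-16,9), length = 13
  seg 2: (-16,9) -> (-28,9), length = 12
  seg 3: (-28,9) -> (-40,9), length = 12
  seg 4: (-40,9) -> (-41,9), length = 1
  seg 5: (-41,9) -> (-53,9), length = 12
  seg 6: (-53,9) -> (-54,9), length = 1
  seg 7: (-54,9) -> (-55,9), length = 1
Total = 52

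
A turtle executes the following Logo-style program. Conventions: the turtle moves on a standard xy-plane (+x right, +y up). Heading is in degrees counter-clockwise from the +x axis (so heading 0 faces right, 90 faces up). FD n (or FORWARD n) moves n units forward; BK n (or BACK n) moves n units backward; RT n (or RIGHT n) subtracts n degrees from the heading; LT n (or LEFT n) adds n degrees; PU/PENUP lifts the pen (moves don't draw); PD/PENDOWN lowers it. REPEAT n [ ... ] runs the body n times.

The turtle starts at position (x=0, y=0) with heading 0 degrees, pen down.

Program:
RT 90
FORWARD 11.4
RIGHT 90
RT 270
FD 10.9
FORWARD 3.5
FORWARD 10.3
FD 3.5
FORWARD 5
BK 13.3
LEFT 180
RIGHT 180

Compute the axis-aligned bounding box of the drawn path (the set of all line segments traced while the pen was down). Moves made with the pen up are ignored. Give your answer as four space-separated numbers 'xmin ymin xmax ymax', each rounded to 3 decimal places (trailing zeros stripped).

Answer: 0 -44.6 0 0

Derivation:
Executing turtle program step by step:
Start: pos=(0,0), heading=0, pen down
RT 90: heading 0 -> 270
FD 11.4: (0,0) -> (0,-11.4) [heading=270, draw]
RT 90: heading 270 -> 180
RT 270: heading 180 -> 270
FD 10.9: (0,-11.4) -> (0,-22.3) [heading=270, draw]
FD 3.5: (0,-22.3) -> (0,-25.8) [heading=270, draw]
FD 10.3: (0,-25.8) -> (0,-36.1) [heading=270, draw]
FD 3.5: (0,-36.1) -> (0,-39.6) [heading=270, draw]
FD 5: (0,-39.6) -> (0,-44.6) [heading=270, draw]
BK 13.3: (0,-44.6) -> (0,-31.3) [heading=270, draw]
LT 180: heading 270 -> 90
RT 180: heading 90 -> 270
Final: pos=(0,-31.3), heading=270, 7 segment(s) drawn

Segment endpoints: x in {0, 0, 0, 0, 0, 0, 0, 0}, y in {-44.6, -39.6, -36.1, -31.3, -25.8, -22.3, -11.4, 0}
xmin=0, ymin=-44.6, xmax=0, ymax=0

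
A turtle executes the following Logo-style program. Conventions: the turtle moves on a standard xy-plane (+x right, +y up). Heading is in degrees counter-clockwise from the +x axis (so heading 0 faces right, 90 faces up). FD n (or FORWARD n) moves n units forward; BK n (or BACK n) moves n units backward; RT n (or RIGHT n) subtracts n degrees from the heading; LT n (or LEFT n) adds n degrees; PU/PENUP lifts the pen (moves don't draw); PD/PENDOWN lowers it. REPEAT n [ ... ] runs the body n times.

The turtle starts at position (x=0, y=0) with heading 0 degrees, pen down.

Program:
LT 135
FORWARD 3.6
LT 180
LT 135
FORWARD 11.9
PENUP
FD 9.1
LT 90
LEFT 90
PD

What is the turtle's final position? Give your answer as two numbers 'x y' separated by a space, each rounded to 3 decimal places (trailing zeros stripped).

Answer: -2.546 23.546

Derivation:
Executing turtle program step by step:
Start: pos=(0,0), heading=0, pen down
LT 135: heading 0 -> 135
FD 3.6: (0,0) -> (-2.546,2.546) [heading=135, draw]
LT 180: heading 135 -> 315
LT 135: heading 315 -> 90
FD 11.9: (-2.546,2.546) -> (-2.546,14.446) [heading=90, draw]
PU: pen up
FD 9.1: (-2.546,14.446) -> (-2.546,23.546) [heading=90, move]
LT 90: heading 90 -> 180
LT 90: heading 180 -> 270
PD: pen down
Final: pos=(-2.546,23.546), heading=270, 2 segment(s) drawn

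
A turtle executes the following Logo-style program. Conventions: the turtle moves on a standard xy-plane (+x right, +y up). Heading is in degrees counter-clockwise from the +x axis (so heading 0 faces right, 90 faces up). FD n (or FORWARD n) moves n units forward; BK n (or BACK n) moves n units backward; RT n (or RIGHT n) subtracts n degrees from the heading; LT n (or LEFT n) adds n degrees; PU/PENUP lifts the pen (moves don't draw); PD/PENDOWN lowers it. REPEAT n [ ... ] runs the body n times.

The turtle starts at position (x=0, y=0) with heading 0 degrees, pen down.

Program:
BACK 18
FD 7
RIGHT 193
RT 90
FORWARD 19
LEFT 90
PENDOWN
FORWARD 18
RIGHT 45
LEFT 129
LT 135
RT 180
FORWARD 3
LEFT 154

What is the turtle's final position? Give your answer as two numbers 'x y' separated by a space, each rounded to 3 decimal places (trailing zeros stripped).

Executing turtle program step by step:
Start: pos=(0,0), heading=0, pen down
BK 18: (0,0) -> (-18,0) [heading=0, draw]
FD 7: (-18,0) -> (-11,0) [heading=0, draw]
RT 193: heading 0 -> 167
RT 90: heading 167 -> 77
FD 19: (-11,0) -> (-6.726,18.513) [heading=77, draw]
LT 90: heading 77 -> 167
PD: pen down
FD 18: (-6.726,18.513) -> (-24.265,22.562) [heading=167, draw]
RT 45: heading 167 -> 122
LT 129: heading 122 -> 251
LT 135: heading 251 -> 26
RT 180: heading 26 -> 206
FD 3: (-24.265,22.562) -> (-26.961,21.247) [heading=206, draw]
LT 154: heading 206 -> 0
Final: pos=(-26.961,21.247), heading=0, 5 segment(s) drawn

Answer: -26.961 21.247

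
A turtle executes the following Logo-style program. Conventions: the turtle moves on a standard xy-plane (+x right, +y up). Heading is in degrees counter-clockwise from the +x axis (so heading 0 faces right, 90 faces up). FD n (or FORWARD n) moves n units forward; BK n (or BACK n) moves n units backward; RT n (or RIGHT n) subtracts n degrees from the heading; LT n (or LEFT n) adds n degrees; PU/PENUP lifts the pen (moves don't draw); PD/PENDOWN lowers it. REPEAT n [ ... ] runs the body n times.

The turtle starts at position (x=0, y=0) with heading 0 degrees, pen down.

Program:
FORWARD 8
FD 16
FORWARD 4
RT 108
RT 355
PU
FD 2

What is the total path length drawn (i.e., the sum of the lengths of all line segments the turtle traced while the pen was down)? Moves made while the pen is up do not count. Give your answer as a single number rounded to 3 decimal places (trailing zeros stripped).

Answer: 28

Derivation:
Executing turtle program step by step:
Start: pos=(0,0), heading=0, pen down
FD 8: (0,0) -> (8,0) [heading=0, draw]
FD 16: (8,0) -> (24,0) [heading=0, draw]
FD 4: (24,0) -> (28,0) [heading=0, draw]
RT 108: heading 0 -> 252
RT 355: heading 252 -> 257
PU: pen up
FD 2: (28,0) -> (27.55,-1.949) [heading=257, move]
Final: pos=(27.55,-1.949), heading=257, 3 segment(s) drawn

Segment lengths:
  seg 1: (0,0) -> (8,0), length = 8
  seg 2: (8,0) -> (24,0), length = 16
  seg 3: (24,0) -> (28,0), length = 4
Total = 28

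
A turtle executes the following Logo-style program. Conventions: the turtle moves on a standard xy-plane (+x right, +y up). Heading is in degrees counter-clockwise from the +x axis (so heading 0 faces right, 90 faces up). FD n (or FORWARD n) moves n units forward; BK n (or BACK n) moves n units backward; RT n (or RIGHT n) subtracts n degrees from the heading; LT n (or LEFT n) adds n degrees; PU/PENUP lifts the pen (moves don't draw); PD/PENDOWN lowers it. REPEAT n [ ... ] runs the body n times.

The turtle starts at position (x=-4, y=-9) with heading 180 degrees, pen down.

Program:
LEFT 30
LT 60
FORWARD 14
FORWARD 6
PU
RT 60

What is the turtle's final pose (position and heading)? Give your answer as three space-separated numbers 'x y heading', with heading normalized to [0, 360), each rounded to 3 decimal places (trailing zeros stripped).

Executing turtle program step by step:
Start: pos=(-4,-9), heading=180, pen down
LT 30: heading 180 -> 210
LT 60: heading 210 -> 270
FD 14: (-4,-9) -> (-4,-23) [heading=270, draw]
FD 6: (-4,-23) -> (-4,-29) [heading=270, draw]
PU: pen up
RT 60: heading 270 -> 210
Final: pos=(-4,-29), heading=210, 2 segment(s) drawn

Answer: -4 -29 210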